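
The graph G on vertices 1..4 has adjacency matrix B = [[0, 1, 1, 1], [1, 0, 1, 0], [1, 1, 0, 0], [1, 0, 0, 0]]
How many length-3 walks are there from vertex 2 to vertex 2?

The number of length-3 walks from vertex 2 to vertex 2 is entry (2,2) of B^3, where B is the adjacency matrix.
B^2 = [[3, 1, 1, 0], [1, 2, 1, 1], [1, 1, 2, 1], [0, 1, 1, 1]]
B^3 = [[2, 4, 4, 3], [4, 2, 3, 1], [4, 3, 2, 1], [3, 1, 1, 0]]

2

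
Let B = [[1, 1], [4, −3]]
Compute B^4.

B^2 = [[5, −2], [−8, 13]]
B^3 = [[−3, 11], [44, −47]]
B^4 = [[41, −36], [−144, 185]]

[[41, −36], [−144, 185]]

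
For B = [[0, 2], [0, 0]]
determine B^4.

[[0, 0], [0, 0]]

B is strictly triangular, hence nilpotent: B^2 = 0, so B^4 = 0.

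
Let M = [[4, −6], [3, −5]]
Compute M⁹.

tr M = −1 and det M = −2, so the characteristic polynomial is λ² − (−1)λ + (−2) with roots −2 and 1.
Eigenvectors give P = [[−1, 2], [−1, 1]] with P⁻¹ = [[1, −2], [1, −1]], and M = P·diag(−2, 1)·P⁻¹.
Then M⁹ = P·diag(−512, 1)·P⁻¹ = [[512, 2], [512, 1]] · [[1, −2], [1, −1]] = [[514, −1026], [513, −1025]].

[[514, −1026], [513, −1025]]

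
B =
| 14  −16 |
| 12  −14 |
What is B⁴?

tr B = 0 and det B = −4, so the characteristic polynomial is λ² − (0)λ + (−4) with roots −2 and 2.
Eigenvectors give P = [[−1, 4], [−1, 3]] with P⁻¹ = [[3, −4], [1, −1]], and B = P·diag(−2, 2)·P⁻¹.
Then B⁴ = P·diag(16, 16)·P⁻¹ = [[−16, 64], [−16, 48]] · [[3, −4], [1, −1]] = [[16, 0], [0, 16]].

[[16, 0], [0, 16]]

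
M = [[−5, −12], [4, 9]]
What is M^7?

tr M = 4 and det M = 3, so the characteristic polynomial is λ² − (4)λ + (3) with roots 3 and 1.
Eigenvectors give P = [[−3, −2], [2, 1]] with P⁻¹ = [[1, 2], [−2, −3]], and M = P·diag(3, 1)·P⁻¹.
Then M^7 = P·diag(2187, 1)·P⁻¹ = [[−6561, −2], [4374, 1]] · [[1, 2], [−2, −3]] = [[−6557, −13116], [4372, 8745]].

[[−6557, −13116], [4372, 8745]]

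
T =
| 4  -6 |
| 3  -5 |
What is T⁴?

tr T = -1 and det T = -2, so the characteristic polynomial is λ² − (-1)λ + (-2) with roots 1 and -2.
Eigenvectors give P = [[2, -1], [1, -1]] with P⁻¹ = [[1, -1], [1, -2]], and T = P·diag(1, -2)·P⁻¹.
Then T⁴ = P·diag(1, 16)·P⁻¹ = [[2, -16], [1, -16]] · [[1, -1], [1, -2]] = [[-14, 30], [-15, 31]].

[[-14, 30], [-15, 31]]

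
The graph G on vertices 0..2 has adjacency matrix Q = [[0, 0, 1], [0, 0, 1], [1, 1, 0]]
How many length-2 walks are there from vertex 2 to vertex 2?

2

The number of length-2 walks from vertex 2 to vertex 2 is entry (2,2) of Q^2, where Q is the adjacency matrix.
Q^2 = [[1, 1, 0], [1, 1, 0], [0, 0, 2]]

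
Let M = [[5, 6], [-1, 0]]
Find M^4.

[[211, 390], [-65, -114]]

tr M = 5 and det M = 6, so the characteristic polynomial is λ² − (5)λ + (6) with roots 2 and 3.
Eigenvectors give P = [[-2, 3], [1, -1]] with P⁻¹ = [[1, 3], [1, 2]], and M = P·diag(2, 3)·P⁻¹.
Then M^4 = P·diag(16, 81)·P⁻¹ = [[-32, 243], [16, -81]] · [[1, 3], [1, 2]] = [[211, 390], [-65, -114]].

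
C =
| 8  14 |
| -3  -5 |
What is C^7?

tr C = 3 and det C = 2, so the characteristic polynomial is λ² − (3)λ + (2) with roots 1 and 2.
Eigenvectors give P = [[2, 7], [-1, -3]] with P⁻¹ = [[-3, -7], [1, 2]], and C = P·diag(1, 2)·P⁻¹.
Then C^7 = P·diag(1, 128)·P⁻¹ = [[2, 896], [-1, -384]] · [[-3, -7], [1, 2]] = [[890, 1778], [-381, -761]].

[[890, 1778], [-381, -761]]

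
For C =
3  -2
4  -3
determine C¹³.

[[3, -2], [4, -3]]

C² = I (check: tr C = 0 and det C = -1), so C¹³ = C since 13 is odd.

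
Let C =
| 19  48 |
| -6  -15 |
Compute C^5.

[[2179, 5808], [-726, -1935]]

tr C = 4 and det C = 3, so the characteristic polynomial is λ² − (4)λ + (3) with roots 1 and 3.
Eigenvectors give P = [[-8, -3], [3, 1]] with P⁻¹ = [[1, 3], [-3, -8]], and C = P·diag(1, 3)·P⁻¹.
Then C^5 = P·diag(1, 243)·P⁻¹ = [[-8, -729], [3, 243]] · [[1, 3], [-3, -8]] = [[2179, 5808], [-726, -1935]].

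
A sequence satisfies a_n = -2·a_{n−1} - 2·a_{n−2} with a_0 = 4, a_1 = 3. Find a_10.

-224

With companion matrix B = [[-2, -2], [1, 0]], [a_n, a_{n−1}]ᵀ = B·[a_{n−1}, a_{n−2}]ᵀ, so [a_10, a_9]ᵀ = B⁹·[a_1, a_0]ᵀ.
B⁹ = [[-32, -32], [16, 0]], giving [a_10, a_9]ᵀ = [[-224], [48]].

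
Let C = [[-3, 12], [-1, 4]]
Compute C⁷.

C² = C (a projection; rank 1, trace 1), so C⁷ = C.

[[-3, 12], [-1, 4]]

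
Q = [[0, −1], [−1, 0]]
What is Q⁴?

Q² = I (check: tr Q = 0 and det Q = −1), so Q⁴ = I since 4 is even.

[[1, 0], [0, 1]]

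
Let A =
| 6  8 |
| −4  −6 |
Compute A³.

[[24, 32], [−16, −24]]

tr A = 0 and det A = −4, so the characteristic polynomial is λ² − (0)λ + (−4) with roots −2 and 2.
Eigenvectors give P = [[1, −2], [−1, 1]] with P⁻¹ = [[−1, −2], [−1, −1]], and A = P·diag(−2, 2)·P⁻¹.
Then A³ = P·diag(−8, 8)·P⁻¹ = [[−8, −16], [8, 8]] · [[−1, −2], [−1, −1]] = [[24, 32], [−16, −24]].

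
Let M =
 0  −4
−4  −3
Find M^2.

[[16, 12], [12, 25]]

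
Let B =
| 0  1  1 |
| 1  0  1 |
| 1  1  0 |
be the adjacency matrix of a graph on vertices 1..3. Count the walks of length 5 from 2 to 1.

11

The number of length-5 walks from vertex 2 to vertex 1 is entry (2,1) of B⁵, where B is the adjacency matrix.
B² = [[2, 1, 1], [1, 2, 1], [1, 1, 2]]
B³ = [[2, 3, 3], [3, 2, 3], [3, 3, 2]]
B⁴ = [[6, 5, 5], [5, 6, 5], [5, 5, 6]]
B⁵ = [[10, 11, 11], [11, 10, 11], [11, 11, 10]]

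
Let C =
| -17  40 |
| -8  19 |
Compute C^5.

[[-977, 2440], [-488, 1219]]

tr C = 2 and det C = -3, so the characteristic polynomial is λ² − (2)λ + (-3) with roots 3 and -1.
Eigenvectors give P = [[2, 5], [1, 2]] with P⁻¹ = [[-2, 5], [1, -2]], and C = P·diag(3, -1)·P⁻¹.
Then C^5 = P·diag(243, -1)·P⁻¹ = [[486, -5], [243, -2]] · [[-2, 5], [1, -2]] = [[-977, 2440], [-488, 1219]].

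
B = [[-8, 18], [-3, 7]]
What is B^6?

[[190, -378], [63, -125]]

tr B = -1 and det B = -2, so the characteristic polynomial is λ² − (-1)λ + (-2) with roots 1 and -2.
Eigenvectors give P = [[2, 3], [1, 1]] with P⁻¹ = [[-1, 3], [1, -2]], and B = P·diag(1, -2)·P⁻¹.
Then B^6 = P·diag(1, 64)·P⁻¹ = [[2, 192], [1, 64]] · [[-1, 3], [1, -2]] = [[190, -378], [63, -125]].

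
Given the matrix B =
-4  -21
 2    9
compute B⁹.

tr B = 5 and det B = 6, so the characteristic polynomial is λ² − (5)λ + (6) with roots 2 and 3.
Eigenvectors give P = [[7, -3], [-2, 1]] with P⁻¹ = [[1, 3], [2, 7]], and B = P·diag(2, 3)·P⁻¹.
Then B⁹ = P·diag(512, 19683)·P⁻¹ = [[3584, -59049], [-1024, 19683]] · [[1, 3], [2, 7]] = [[-114514, -402591], [38342, 134709]].

[[-114514, -402591], [38342, 134709]]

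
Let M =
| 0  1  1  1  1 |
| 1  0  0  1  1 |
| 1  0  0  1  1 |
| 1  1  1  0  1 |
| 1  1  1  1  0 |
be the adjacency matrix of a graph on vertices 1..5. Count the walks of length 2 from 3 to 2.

The number of length-2 walks from vertex 3 to vertex 2 is entry (3,2) of M², where M is the adjacency matrix.
M² = [[4, 2, 2, 3, 3], [2, 3, 3, 2, 2], [2, 3, 3, 2, 2], [3, 2, 2, 4, 3], [3, 2, 2, 3, 4]]

3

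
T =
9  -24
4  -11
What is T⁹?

tr T = -2 and det T = -3, so the characteristic polynomial is λ² − (-2)λ + (-3) with roots 1 and -3.
Eigenvectors give P = [[3, 2], [1, 1]] with P⁻¹ = [[1, -2], [-1, 3]], and T = P·diag(1, -3)·P⁻¹.
Then T⁹ = P·diag(1, -19683)·P⁻¹ = [[3, -39366], [1, -19683]] · [[1, -2], [-1, 3]] = [[39369, -118104], [19684, -59051]].

[[39369, -118104], [19684, -59051]]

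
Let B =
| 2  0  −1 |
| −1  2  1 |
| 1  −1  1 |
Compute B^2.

[[3, 1, −3], [−3, 3, 4], [4, −3, −1]]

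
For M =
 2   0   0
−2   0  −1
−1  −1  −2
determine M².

[[4, 0, 0], [−3, 1, 2], [2, 2, 5]]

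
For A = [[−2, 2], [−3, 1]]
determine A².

[[−2, −2], [3, −5]]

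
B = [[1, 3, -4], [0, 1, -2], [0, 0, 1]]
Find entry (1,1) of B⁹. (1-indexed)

B = I + N where N = [[0, 3, -4], [0, 0, -2], [0, 0, 0]] is strictly upper-triangular, so N³ = 0.
(I + N)⁹ = I + 9·N + 36·N² = [[1, 27, -252], [0, 1, -18], [0, 0, 1]].

1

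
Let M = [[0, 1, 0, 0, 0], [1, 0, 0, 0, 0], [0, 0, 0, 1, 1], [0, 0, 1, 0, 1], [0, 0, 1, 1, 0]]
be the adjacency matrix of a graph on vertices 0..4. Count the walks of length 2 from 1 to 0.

The number of length-2 walks from vertex 1 to vertex 0 is entry (1,0) of M², where M is the adjacency matrix.
M² = [[1, 0, 0, 0, 0], [0, 1, 0, 0, 0], [0, 0, 2, 1, 1], [0, 0, 1, 2, 1], [0, 0, 1, 1, 2]]

0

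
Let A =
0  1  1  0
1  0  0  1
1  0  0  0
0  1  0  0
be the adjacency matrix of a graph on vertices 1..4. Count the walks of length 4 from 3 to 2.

The number of length-4 walks from vertex 3 to vertex 2 is entry (3,2) of A⁴, where A is the adjacency matrix.
A² = [[2, 0, 0, 1], [0, 2, 1, 0], [0, 1, 1, 0], [1, 0, 0, 1]]
A³ = [[0, 3, 2, 0], [3, 0, 0, 2], [2, 0, 0, 1], [0, 2, 1, 0]]
A⁴ = [[5, 0, 0, 3], [0, 5, 3, 0], [0, 3, 2, 0], [3, 0, 0, 2]]

3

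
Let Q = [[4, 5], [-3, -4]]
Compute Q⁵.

Q² = I (check: tr Q = 0 and det Q = -1), so Q⁵ = Q since 5 is odd.

[[4, 5], [-3, -4]]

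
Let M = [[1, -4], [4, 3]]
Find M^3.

M^2 = [[-15, -16], [16, -7]]
M^3 = [[-79, 12], [-12, -85]]

[[-79, 12], [-12, -85]]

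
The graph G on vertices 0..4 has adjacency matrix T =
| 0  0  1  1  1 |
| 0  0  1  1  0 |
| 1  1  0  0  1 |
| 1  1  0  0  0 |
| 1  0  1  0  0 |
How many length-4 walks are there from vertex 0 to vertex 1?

The number of length-4 walks from vertex 0 to vertex 1 is entry (0,1) of T^4, where T is the adjacency matrix.
T^2 = [[3, 2, 1, 0, 1], [2, 2, 0, 0, 1], [1, 0, 3, 2, 1], [0, 0, 2, 2, 1], [1, 1, 1, 1, 2]]
T^3 = [[2, 1, 6, 5, 4], [1, 0, 5, 4, 2], [6, 5, 2, 1, 4], [5, 4, 1, 0, 2], [4, 2, 4, 2, 2]]
T^4 = [[15, 11, 7, 3, 8], [11, 9, 3, 1, 6], [7, 3, 15, 11, 8], [3, 1, 11, 9, 6], [8, 6, 8, 6, 8]]

11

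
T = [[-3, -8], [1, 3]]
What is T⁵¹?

[[-3, -8], [1, 3]]

T² = I (check: tr T = 0 and det T = -1), so T⁵¹ = T since 51 is odd.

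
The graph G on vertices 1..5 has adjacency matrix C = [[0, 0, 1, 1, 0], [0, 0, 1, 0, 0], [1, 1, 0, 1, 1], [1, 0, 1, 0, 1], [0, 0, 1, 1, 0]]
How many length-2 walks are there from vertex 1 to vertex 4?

1

The number of length-2 walks from vertex 1 to vertex 4 is entry (1,4) of C², where C is the adjacency matrix.
C² = [[2, 1, 1, 1, 2], [1, 1, 0, 1, 1], [1, 0, 4, 2, 1], [1, 1, 2, 3, 1], [2, 1, 1, 1, 2]]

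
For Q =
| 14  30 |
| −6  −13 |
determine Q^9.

tr Q = 1 and det Q = −2, so the characteristic polynomial is λ² − (1)λ + (−2) with roots 2 and −1.
Eigenvectors give P = [[5, −2], [−2, 1]] with P⁻¹ = [[1, 2], [2, 5]], and Q = P·diag(2, −1)·P⁻¹.
Then Q^9 = P·diag(512, −1)·P⁻¹ = [[2560, 2], [−1024, −1]] · [[1, 2], [2, 5]] = [[2564, 5130], [−1026, −2053]].

[[2564, 5130], [−1026, −2053]]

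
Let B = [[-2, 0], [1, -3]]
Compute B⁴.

[[16, 0], [-65, 81]]

tr B = -5 and det B = 6, so the characteristic polynomial is λ² − (-5)λ + (6) with roots -3 and -2.
Eigenvectors give P = [[0, 1], [-1, 1]] with P⁻¹ = [[1, -1], [1, 0]], and B = P·diag(-3, -2)·P⁻¹.
Then B⁴ = P·diag(81, 16)·P⁻¹ = [[0, 16], [-81, 16]] · [[1, -1], [1, 0]] = [[16, 0], [-65, 81]].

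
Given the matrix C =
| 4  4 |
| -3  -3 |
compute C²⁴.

C² = C (a projection; rank 1, trace 1), so C²⁴ = C.

[[4, 4], [-3, -3]]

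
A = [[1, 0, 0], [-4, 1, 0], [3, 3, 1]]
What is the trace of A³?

3

A = I + N where N = [[0, 0, 0], [-4, 0, 0], [3, 3, 0]] is strictly lower-triangular, so N³ = 0.
(I + N)³ = I + 3·N + 3·N² = [[1, 0, 0], [-12, 1, 0], [-27, 9, 1]].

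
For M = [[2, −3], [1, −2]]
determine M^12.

M² = I (check: tr M = 0 and det M = −1), so M^12 = I since 12 is even.

[[1, 0], [0, 1]]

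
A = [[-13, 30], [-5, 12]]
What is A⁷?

tr A = -1 and det A = -6, so the characteristic polynomial is λ² − (-1)λ + (-6) with roots 2 and -3.
Eigenvectors give P = [[-2, -3], [-1, -1]] with P⁻¹ = [[1, -3], [-1, 2]], and A = P·diag(2, -3)·P⁻¹.
Then A⁷ = P·diag(128, -2187)·P⁻¹ = [[-256, 6561], [-128, 2187]] · [[1, -3], [-1, 2]] = [[-6817, 13890], [-2315, 4758]].

[[-6817, 13890], [-2315, 4758]]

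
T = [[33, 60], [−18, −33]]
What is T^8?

tr T = 0 and det T = −9, so the characteristic polynomial is λ² − (0)λ + (−9) with roots 3 and −3.
Eigenvectors give P = [[−2, −5], [1, 3]] with P⁻¹ = [[−3, −5], [1, 2]], and T = P·diag(3, −3)·P⁻¹.
Then T^8 = P·diag(6561, 6561)·P⁻¹ = [[−13122, −32805], [6561, 19683]] · [[−3, −5], [1, 2]] = [[6561, 0], [0, 6561]].

[[6561, 0], [0, 6561]]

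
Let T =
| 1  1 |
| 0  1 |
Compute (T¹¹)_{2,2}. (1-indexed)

T = I + N where N = [[0, 1], [0, 0]] is strictly upper-triangular, so N² = 0.
(I + N)¹¹ = I + 11·N = [[1, 11], [0, 1]].

1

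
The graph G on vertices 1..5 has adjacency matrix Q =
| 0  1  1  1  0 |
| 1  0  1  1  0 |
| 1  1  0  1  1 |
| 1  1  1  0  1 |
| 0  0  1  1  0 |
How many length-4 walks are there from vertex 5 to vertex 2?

18

The number of length-4 walks from vertex 5 to vertex 2 is entry (5,2) of Q^4, where Q is the adjacency matrix.
Q^2 = [[3, 2, 2, 2, 2], [2, 3, 2, 2, 2], [2, 2, 4, 3, 1], [2, 2, 3, 4, 1], [2, 2, 1, 1, 2]]
Q^3 = [[6, 7, 9, 9, 4], [7, 6, 9, 9, 4], [9, 9, 8, 9, 7], [9, 9, 9, 8, 7], [4, 4, 7, 7, 2]]
Q^4 = [[25, 24, 26, 26, 18], [24, 25, 26, 26, 18], [26, 26, 34, 33, 17], [26, 26, 33, 34, 17], [18, 18, 17, 17, 14]]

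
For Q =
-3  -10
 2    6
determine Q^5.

[[-123, -310], [62, 156]]

tr Q = 3 and det Q = 2, so the characteristic polynomial is λ² − (3)λ + (2) with roots 2 and 1.
Eigenvectors give P = [[2, 5], [-1, -2]] with P⁻¹ = [[-2, -5], [1, 2]], and Q = P·diag(2, 1)·P⁻¹.
Then Q^5 = P·diag(32, 1)·P⁻¹ = [[64, 5], [-32, -2]] · [[-2, -5], [1, 2]] = [[-123, -310], [62, 156]].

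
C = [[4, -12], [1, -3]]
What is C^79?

C² = C (a projection; rank 1, trace 1), so C^79 = C.

[[4, -12], [1, -3]]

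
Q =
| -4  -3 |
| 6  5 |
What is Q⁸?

tr Q = 1 and det Q = -2, so the characteristic polynomial is λ² − (1)λ + (-2) with roots -1 and 2.
Eigenvectors give P = [[1, 1], [-1, -2]] with P⁻¹ = [[2, 1], [-1, -1]], and Q = P·diag(-1, 2)·P⁻¹.
Then Q⁸ = P·diag(1, 256)·P⁻¹ = [[1, 256], [-1, -512]] · [[2, 1], [-1, -1]] = [[-254, -255], [510, 511]].

[[-254, -255], [510, 511]]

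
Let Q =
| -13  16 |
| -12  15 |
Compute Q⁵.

[[-733, 976], [-732, 975]]

tr Q = 2 and det Q = -3, so the characteristic polynomial is λ² − (2)λ + (-3) with roots 3 and -1.
Eigenvectors give P = [[1, 4], [1, 3]] with P⁻¹ = [[-3, 4], [1, -1]], and Q = P·diag(3, -1)·P⁻¹.
Then Q⁵ = P·diag(243, -1)·P⁻¹ = [[243, -4], [243, -3]] · [[-3, 4], [1, -1]] = [[-733, 976], [-732, 975]].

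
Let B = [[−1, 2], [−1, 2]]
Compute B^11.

[[−1, 2], [−1, 2]]

B² = B (a projection; rank 1, trace 1), so B^11 = B.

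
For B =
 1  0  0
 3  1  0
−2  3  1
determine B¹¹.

[[1, 0, 0], [33, 1, 0], [473, 33, 1]]

B = I + N where N = [[0, 0, 0], [3, 0, 0], [−2, 3, 0]] is strictly lower-triangular, so N³ = 0.
(I + N)¹¹ = I + 11·N + 55·N² = [[1, 0, 0], [33, 1, 0], [473, 33, 1]].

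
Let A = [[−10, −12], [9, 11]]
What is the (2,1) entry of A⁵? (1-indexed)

99

tr A = 1 and det A = −2, so the characteristic polynomial is λ² − (1)λ + (−2) with roots −1 and 2.
Eigenvectors give P = [[4, −1], [−3, 1]] with P⁻¹ = [[1, 1], [3, 4]], and A = P·diag(−1, 2)·P⁻¹.
Then A⁵ = P·diag(−1, 32)·P⁻¹ = [[−4, −32], [3, 32]] · [[1, 1], [3, 4]] = [[−100, −132], [99, 131]].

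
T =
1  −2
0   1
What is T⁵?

T = I + N where N = [[0, −2], [0, 0]] is strictly upper-triangular, so N² = 0.
(I + N)⁵ = I + 5·N = [[1, −10], [0, 1]].

[[1, −10], [0, 1]]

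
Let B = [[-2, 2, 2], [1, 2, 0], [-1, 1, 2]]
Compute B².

[[4, 2, 0], [0, 6, 2], [1, 2, 2]]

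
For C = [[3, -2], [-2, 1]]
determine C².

[[13, -8], [-8, 5]]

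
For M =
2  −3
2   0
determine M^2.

[[−2, −6], [4, −6]]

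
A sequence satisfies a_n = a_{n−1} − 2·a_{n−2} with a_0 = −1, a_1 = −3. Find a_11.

With companion matrix A = [[1, −2], [1, 0]], [a_n, a_{n−1}]ᵀ = A·[a_{n−1}, a_{n−2}]ᵀ, so [a_11, a_10]ᵀ = A¹⁰·[a_1, a_0]ᵀ.
A¹⁰ = [[23, 22], [−11, 34]], giving [a_11, a_10]ᵀ = [[−91], [−1]].

−91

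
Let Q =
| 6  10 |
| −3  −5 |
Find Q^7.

Q² = Q (a projection; rank 1, trace 1), so Q^7 = Q.

[[6, 10], [−3, −5]]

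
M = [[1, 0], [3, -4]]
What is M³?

[[1, 0], [39, -64]]

M² = [[1, 0], [-9, 16]]
M³ = [[1, 0], [39, -64]]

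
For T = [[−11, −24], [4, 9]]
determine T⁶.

tr T = −2 and det T = −3, so the characteristic polynomial is λ² − (−2)λ + (−3) with roots −3 and 1.
Eigenvectors give P = [[−3, −2], [1, 1]] with P⁻¹ = [[−1, −2], [1, 3]], and T = P·diag(−3, 1)·P⁻¹.
Then T⁶ = P·diag(729, 1)·P⁻¹ = [[−2187, −2], [729, 1]] · [[−1, −2], [1, 3]] = [[2185, 4368], [−728, −1455]].

[[2185, 4368], [−728, −1455]]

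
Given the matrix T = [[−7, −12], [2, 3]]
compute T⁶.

[[2185, 4368], [−728, −1455]]

tr T = −4 and det T = 3, so the characteristic polynomial is λ² − (−4)λ + (3) with roots −1 and −3.
Eigenvectors give P = [[−2, 3], [1, −1]] with P⁻¹ = [[1, 3], [1, 2]], and T = P·diag(−1, −3)·P⁻¹.
Then T⁶ = P·diag(1, 729)·P⁻¹ = [[−2, 2187], [1, −729]] · [[1, 3], [1, 2]] = [[2185, 4368], [−728, −1455]].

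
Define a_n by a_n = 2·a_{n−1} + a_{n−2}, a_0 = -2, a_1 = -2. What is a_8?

-1154

With companion matrix B = [[2, 1], [1, 0]], [a_n, a_{n−1}]ᵀ = B·[a_{n−1}, a_{n−2}]ᵀ, so [a_8, a_7]ᵀ = B⁷·[a_1, a_0]ᵀ.
B⁷ = [[408, 169], [169, 70]], giving [a_8, a_7]ᵀ = [[-1154], [-478]].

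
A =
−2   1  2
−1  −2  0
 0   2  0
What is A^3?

[[−6, −5, 6], [−11, −6, 8], [8, 6, −4]]

A^2 = [[3, 0, −4], [4, 3, −2], [−2, −4, 0]]
A^3 = [[−6, −5, 6], [−11, −6, 8], [8, 6, −4]]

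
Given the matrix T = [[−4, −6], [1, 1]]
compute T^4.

[[46, 90], [−15, −29]]

tr T = −3 and det T = 2, so the characteristic polynomial is λ² − (−3)λ + (2) with roots −1 and −2.
Eigenvectors give P = [[−2, −3], [1, 1]] with P⁻¹ = [[1, 3], [−1, −2]], and T = P·diag(−1, −2)·P⁻¹.
Then T^4 = P·diag(1, 16)·P⁻¹ = [[−2, −48], [1, 16]] · [[1, 3], [−1, −2]] = [[46, 90], [−15, −29]].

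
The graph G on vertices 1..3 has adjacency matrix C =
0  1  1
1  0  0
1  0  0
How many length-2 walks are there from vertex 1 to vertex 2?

0

The number of length-2 walks from vertex 1 to vertex 2 is entry (1,2) of C^2, where C is the adjacency matrix.
C^2 = [[2, 0, 0], [0, 1, 1], [0, 1, 1]]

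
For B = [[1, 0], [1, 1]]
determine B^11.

[[1, 0], [11, 1]]

B = I + N where N = [[0, 0], [1, 0]] is strictly lower-triangular, so N^2 = 0.
(I + N)^11 = I + 11·N = [[1, 0], [11, 1]].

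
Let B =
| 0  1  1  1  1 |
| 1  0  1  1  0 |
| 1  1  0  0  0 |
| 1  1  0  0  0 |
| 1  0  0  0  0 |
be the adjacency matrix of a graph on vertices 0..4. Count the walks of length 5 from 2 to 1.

32

The number of length-5 walks from vertex 2 to vertex 1 is entry (2,1) of B^5, where B is the adjacency matrix.
B^2 = [[4, 2, 1, 1, 0], [2, 3, 1, 1, 1], [1, 1, 2, 2, 1], [1, 1, 2, 2, 1], [0, 1, 1, 1, 1]]
B^3 = [[4, 6, 6, 6, 4], [6, 4, 5, 5, 2], [6, 5, 2, 2, 1], [6, 5, 2, 2, 1], [4, 2, 1, 1, 0]]
B^4 = [[22, 16, 10, 10, 4], [16, 16, 10, 10, 6], [10, 10, 11, 11, 6], [10, 10, 11, 11, 6], [4, 6, 6, 6, 4]]
B^5 = [[40, 42, 38, 38, 22], [42, 36, 32, 32, 16], [38, 32, 20, 20, 10], [38, 32, 20, 20, 10], [22, 16, 10, 10, 4]]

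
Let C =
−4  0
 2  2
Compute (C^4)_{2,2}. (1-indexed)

C^2 = [[16, 0], [−4, 4]]
C^3 = [[−64, 0], [24, 8]]
C^4 = [[256, 0], [−80, 16]]

16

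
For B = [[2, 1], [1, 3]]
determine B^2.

[[5, 5], [5, 10]]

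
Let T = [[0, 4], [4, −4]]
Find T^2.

[[16, −16], [−16, 32]]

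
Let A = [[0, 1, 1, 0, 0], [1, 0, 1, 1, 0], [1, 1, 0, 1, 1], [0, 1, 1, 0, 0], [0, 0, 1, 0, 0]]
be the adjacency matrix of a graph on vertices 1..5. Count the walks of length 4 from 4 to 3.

The number of length-4 walks from vertex 4 to vertex 3 is entry (4,3) of A^4, where A is the adjacency matrix.
A^2 = [[2, 1, 1, 2, 1], [1, 3, 2, 1, 1], [1, 2, 4, 1, 0], [2, 1, 1, 2, 1], [1, 1, 0, 1, 1]]
A^3 = [[2, 5, 6, 2, 1], [5, 4, 6, 5, 2], [6, 6, 4, 6, 4], [2, 5, 6, 2, 1], [1, 2, 4, 1, 0]]
A^4 = [[11, 10, 10, 11, 6], [10, 16, 16, 10, 6], [10, 16, 22, 10, 4], [11, 10, 10, 11, 6], [6, 6, 4, 6, 4]]

10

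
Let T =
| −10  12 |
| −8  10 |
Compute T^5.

tr T = 0 and det T = −4, so the characteristic polynomial is λ² − (0)λ + (−4) with roots 2 and −2.
Eigenvectors give P = [[1, 3], [1, 2]] with P⁻¹ = [[−2, 3], [1, −1]], and T = P·diag(2, −2)·P⁻¹.
Then T^5 = P·diag(32, −32)·P⁻¹ = [[32, −96], [32, −64]] · [[−2, 3], [1, −1]] = [[−160, 192], [−128, 160]].

[[−160, 192], [−128, 160]]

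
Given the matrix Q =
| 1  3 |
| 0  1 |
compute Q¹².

Q = I + N where N = [[0, 3], [0, 0]] is strictly upper-triangular, so N² = 0.
(I + N)¹² = I + 12·N = [[1, 36], [0, 1]].

[[1, 36], [0, 1]]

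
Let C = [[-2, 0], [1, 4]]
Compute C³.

[[-8, 0], [12, 64]]

C² = [[4, 0], [2, 16]]
C³ = [[-8, 0], [12, 64]]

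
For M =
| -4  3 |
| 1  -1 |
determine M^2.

[[19, -15], [-5, 4]]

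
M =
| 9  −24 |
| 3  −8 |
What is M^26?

[[9, −24], [3, −8]]

M² = M (a projection; rank 1, trace 1), so M^26 = M.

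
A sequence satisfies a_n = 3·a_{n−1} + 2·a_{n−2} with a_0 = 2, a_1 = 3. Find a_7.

7269

With companion matrix M = [[3, 2], [1, 0]], [a_n, a_{n−1}]ᵀ = M·[a_{n−1}, a_{n−2}]ᵀ, so [a_7, a_6]ᵀ = M⁶·[a_1, a_0]ᵀ.
M⁶ = [[1763, 990], [495, 278]], giving [a_7, a_6]ᵀ = [[7269], [2041]].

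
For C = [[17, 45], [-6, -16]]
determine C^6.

tr C = 1 and det C = -2, so the characteristic polynomial is λ² − (1)λ + (-2) with roots 2 and -1.
Eigenvectors give P = [[3, 5], [-1, -2]] with P⁻¹ = [[2, 5], [-1, -3]], and C = P·diag(2, -1)·P⁻¹.
Then C^6 = P·diag(64, 1)·P⁻¹ = [[192, 5], [-64, -2]] · [[2, 5], [-1, -3]] = [[379, 945], [-126, -314]].

[[379, 945], [-126, -314]]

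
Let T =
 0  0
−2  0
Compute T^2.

T is strictly triangular, hence nilpotent: T^2 = 0, so T^2 = 0.

[[0, 0], [0, 0]]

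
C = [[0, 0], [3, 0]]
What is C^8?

[[0, 0], [0, 0]]

C is strictly triangular, hence nilpotent: C^2 = 0, so C^8 = 0.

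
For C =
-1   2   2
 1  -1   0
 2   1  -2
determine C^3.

C^2 = [[7, -2, -6], [-2, 3, 2], [-5, 1, 8]]
C^3 = [[-21, 10, 26], [9, -5, -8], [22, -3, -26]]

[[-21, 10, 26], [9, -5, -8], [22, -3, -26]]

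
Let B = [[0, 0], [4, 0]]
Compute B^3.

[[0, 0], [0, 0]]

B is strictly triangular, hence nilpotent: B^2 = 0, so B^3 = 0.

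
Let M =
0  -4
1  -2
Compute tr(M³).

M² = [[-4, 8], [-2, 0]]
M³ = [[8, 0], [0, 8]]

16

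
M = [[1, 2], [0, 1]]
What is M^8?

M = I + N where N = [[0, 2], [0, 0]] is strictly upper-triangular, so N^2 = 0.
(I + N)^8 = I + 8·N = [[1, 16], [0, 1]].

[[1, 16], [0, 1]]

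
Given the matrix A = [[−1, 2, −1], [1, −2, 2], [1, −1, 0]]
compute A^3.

[[−2, 9, −12], [0, −5, 9], [3, −9, 10]]

A^2 = [[2, −5, 5], [−1, 4, −5], [−2, 4, −3]]
A^3 = [[−2, 9, −12], [0, −5, 9], [3, −9, 10]]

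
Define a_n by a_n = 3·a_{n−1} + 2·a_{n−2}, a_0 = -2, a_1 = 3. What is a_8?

With companion matrix Q = [[3, 2], [1, 0]], [a_n, a_{n−1}]ᵀ = Q·[a_{n−1}, a_{n−2}]ᵀ, so [a_8, a_7]ᵀ = Q^7·[a_1, a_0]ᵀ.
Q^7 = [[6279, 3526], [1763, 990]], giving [a_8, a_7]ᵀ = [[11785], [3309]].

11785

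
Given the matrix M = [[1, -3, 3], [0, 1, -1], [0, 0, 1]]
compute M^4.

[[1, -12, 30], [0, 1, -4], [0, 0, 1]]

M = I + N where N = [[0, -3, 3], [0, 0, -1], [0, 0, 0]] is strictly upper-triangular, so N^3 = 0.
(I + N)^4 = I + 4·N + 6·N^2 = [[1, -12, 30], [0, 1, -4], [0, 0, 1]].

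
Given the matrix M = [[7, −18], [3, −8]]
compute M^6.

[[−125, 378], [−63, 190]]

tr M = −1 and det M = −2, so the characteristic polynomial is λ² − (−1)λ + (−2) with roots −2 and 1.
Eigenvectors give P = [[2, 3], [1, 1]] with P⁻¹ = [[−1, 3], [1, −2]], and M = P·diag(−2, 1)·P⁻¹.
Then M^6 = P·diag(64, 1)·P⁻¹ = [[128, 3], [64, 1]] · [[−1, 3], [1, −2]] = [[−125, 378], [−63, 190]].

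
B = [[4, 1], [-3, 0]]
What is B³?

[[40, 13], [-39, -12]]

B² = [[13, 4], [-12, -3]]
B³ = [[40, 13], [-39, -12]]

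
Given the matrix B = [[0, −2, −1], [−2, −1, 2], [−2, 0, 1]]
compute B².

[[6, 2, −5], [−2, 5, 2], [−2, 4, 3]]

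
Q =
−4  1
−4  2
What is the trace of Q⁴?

Q² = [[12, −2], [8, 0]]
Q³ = [[−40, 8], [−32, 8]]
Q⁴ = [[128, −24], [96, −16]]

112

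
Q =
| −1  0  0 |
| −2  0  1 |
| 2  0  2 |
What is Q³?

[[−1, 0, 0], [0, 0, 4], [6, 0, 8]]

Q² = [[1, 0, 0], [4, 0, 2], [2, 0, 4]]
Q³ = [[−1, 0, 0], [0, 0, 4], [6, 0, 8]]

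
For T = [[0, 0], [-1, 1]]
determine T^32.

[[0, 0], [-1, 1]]

T² = T (a projection; rank 1, trace 1), so T^32 = T.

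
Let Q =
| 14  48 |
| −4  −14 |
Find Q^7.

[[896, 3072], [−256, −896]]

tr Q = 0 and det Q = −4, so the characteristic polynomial is λ² − (0)λ + (−4) with roots 2 and −2.
Eigenvectors give P = [[4, −3], [−1, 1]] with P⁻¹ = [[1, 3], [1, 4]], and Q = P·diag(2, −2)·P⁻¹.
Then Q^7 = P·diag(128, −128)·P⁻¹ = [[512, 384], [−128, −128]] · [[1, 3], [1, 4]] = [[896, 3072], [−256, −896]].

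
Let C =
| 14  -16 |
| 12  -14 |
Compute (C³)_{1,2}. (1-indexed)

-64

tr C = 0 and det C = -4, so the characteristic polynomial is λ² − (0)λ + (-4) with roots -2 and 2.
Eigenvectors give P = [[1, 4], [1, 3]] with P⁻¹ = [[-3, 4], [1, -1]], and C = P·diag(-2, 2)·P⁻¹.
Then C³ = P·diag(-8, 8)·P⁻¹ = [[-8, 32], [-8, 24]] · [[-3, 4], [1, -1]] = [[56, -64], [48, -56]].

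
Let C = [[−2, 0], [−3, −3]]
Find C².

[[4, 0], [15, 9]]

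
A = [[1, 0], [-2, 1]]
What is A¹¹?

A = I + N where N = [[0, 0], [-2, 0]] is strictly lower-triangular, so N² = 0.
(I + N)¹¹ = I + 11·N = [[1, 0], [-22, 1]].

[[1, 0], [-22, 1]]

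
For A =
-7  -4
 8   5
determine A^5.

[[-487, -244], [488, 245]]

tr A = -2 and det A = -3, so the characteristic polynomial is λ² − (-2)λ + (-3) with roots 1 and -3.
Eigenvectors give P = [[1, 1], [-2, -1]] with P⁻¹ = [[-1, -1], [2, 1]], and A = P·diag(1, -3)·P⁻¹.
Then A^5 = P·diag(1, -243)·P⁻¹ = [[1, -243], [-2, 243]] · [[-1, -1], [2, 1]] = [[-487, -244], [488, 245]].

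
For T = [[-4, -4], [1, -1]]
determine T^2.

[[12, 20], [-5, -3]]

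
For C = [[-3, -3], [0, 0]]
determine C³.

C² = [[9, 9], [0, 0]]
C³ = [[-27, -27], [0, 0]]

[[-27, -27], [0, 0]]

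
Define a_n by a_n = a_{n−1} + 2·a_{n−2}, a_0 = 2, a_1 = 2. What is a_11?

2730

With companion matrix B = [[1, 2], [1, 0]], [a_n, a_{n−1}]ᵀ = B·[a_{n−1}, a_{n−2}]ᵀ, so [a_11, a_10]ᵀ = B^10·[a_1, a_0]ᵀ.
B^10 = [[683, 682], [341, 342]], giving [a_11, a_10]ᵀ = [[2730], [1366]].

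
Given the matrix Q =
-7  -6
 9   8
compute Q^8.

[[-509, -510], [765, 766]]

tr Q = 1 and det Q = -2, so the characteristic polynomial is λ² − (1)λ + (-2) with roots 2 and -1.
Eigenvectors give P = [[-2, -1], [3, 1]] with P⁻¹ = [[1, 1], [-3, -2]], and Q = P·diag(2, -1)·P⁻¹.
Then Q^8 = P·diag(256, 1)·P⁻¹ = [[-512, -1], [768, 1]] · [[1, 1], [-3, -2]] = [[-509, -510], [765, 766]].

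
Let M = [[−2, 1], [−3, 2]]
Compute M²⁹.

[[−2, 1], [−3, 2]]

M² = I (check: tr M = 0 and det M = −1), so M²⁹ = M since 29 is odd.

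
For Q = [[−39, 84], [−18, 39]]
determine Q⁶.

[[729, 0], [0, 729]]

tr Q = 0 and det Q = −9, so the characteristic polynomial is λ² − (0)λ + (−9) with roots −3 and 3.
Eigenvectors give P = [[7, −2], [3, −1]] with P⁻¹ = [[1, −2], [3, −7]], and Q = P·diag(−3, 3)·P⁻¹.
Then Q⁶ = P·diag(729, 729)·P⁻¹ = [[5103, −1458], [2187, −729]] · [[1, −2], [3, −7]] = [[729, 0], [0, 729]].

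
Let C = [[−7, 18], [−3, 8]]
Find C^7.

[[−259, 774], [−129, 386]]

tr C = 1 and det C = −2, so the characteristic polynomial is λ² − (1)λ + (−2) with roots −1 and 2.
Eigenvectors give P = [[3, −2], [1, −1]] with P⁻¹ = [[1, −2], [1, −3]], and C = P·diag(−1, 2)·P⁻¹.
Then C^7 = P·diag(−1, 128)·P⁻¹ = [[−3, −256], [−1, −128]] · [[1, −2], [1, −3]] = [[−259, 774], [−129, 386]].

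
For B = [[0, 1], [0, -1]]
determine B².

[[0, -1], [0, 1]]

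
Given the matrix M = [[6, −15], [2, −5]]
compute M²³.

M² = M (a projection; rank 1, trace 1), so M²³ = M.

[[6, −15], [2, −5]]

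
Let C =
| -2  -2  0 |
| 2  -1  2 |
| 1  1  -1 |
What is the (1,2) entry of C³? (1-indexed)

-10

C² = [[0, 6, -4], [-4, -1, -4], [-1, -4, 3]]
C³ = [[8, -10, 16], [2, 5, 2], [-3, 9, -11]]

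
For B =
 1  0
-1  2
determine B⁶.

tr B = 3 and det B = 2, so the characteristic polynomial is λ² − (3)λ + (2) with roots 1 and 2.
Eigenvectors give P = [[1, 0], [1, -1]] with P⁻¹ = [[1, 0], [1, -1]], and B = P·diag(1, 2)·P⁻¹.
Then B⁶ = P·diag(1, 64)·P⁻¹ = [[1, 0], [1, -64]] · [[1, 0], [1, -1]] = [[1, 0], [-63, 64]].

[[1, 0], [-63, 64]]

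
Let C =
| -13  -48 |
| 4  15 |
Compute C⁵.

tr C = 2 and det C = -3, so the characteristic polynomial is λ² − (2)λ + (-3) with roots -1 and 3.
Eigenvectors give P = [[4, -3], [-1, 1]] with P⁻¹ = [[1, 3], [1, 4]], and C = P·diag(-1, 3)·P⁻¹.
Then C⁵ = P·diag(-1, 243)·P⁻¹ = [[-4, -729], [1, 243]] · [[1, 3], [1, 4]] = [[-733, -2928], [244, 975]].

[[-733, -2928], [244, 975]]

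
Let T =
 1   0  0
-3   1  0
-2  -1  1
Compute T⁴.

T = I + N where N = [[0, 0, 0], [-3, 0, 0], [-2, -1, 0]] is strictly lower-triangular, so N³ = 0.
(I + N)⁴ = I + 4·N + 6·N² = [[1, 0, 0], [-12, 1, 0], [10, -4, 1]].

[[1, 0, 0], [-12, 1, 0], [10, -4, 1]]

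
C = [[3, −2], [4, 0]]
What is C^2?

[[1, −6], [12, −8]]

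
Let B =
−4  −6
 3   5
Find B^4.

[[−14, −30], [15, 31]]

tr B = 1 and det B = −2, so the characteristic polynomial is λ² − (1)λ + (−2) with roots 2 and −1.
Eigenvectors give P = [[−1, 2], [1, −1]] with P⁻¹ = [[1, 2], [1, 1]], and B = P·diag(2, −1)·P⁻¹.
Then B^4 = P·diag(16, 1)·P⁻¹ = [[−16, 2], [16, −1]] · [[1, 2], [1, 1]] = [[−14, −30], [15, 31]].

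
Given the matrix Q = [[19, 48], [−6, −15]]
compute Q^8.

[[59041, 157440], [−19680, −52479]]

tr Q = 4 and det Q = 3, so the characteristic polynomial is λ² − (4)λ + (3) with roots 1 and 3.
Eigenvectors give P = [[−8, −3], [3, 1]] with P⁻¹ = [[1, 3], [−3, −8]], and Q = P·diag(1, 3)·P⁻¹.
Then Q^8 = P·diag(1, 6561)·P⁻¹ = [[−8, −19683], [3, 6561]] · [[1, 3], [−3, −8]] = [[59041, 157440], [−19680, −52479]].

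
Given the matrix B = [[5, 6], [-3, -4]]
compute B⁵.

tr B = 1 and det B = -2, so the characteristic polynomial is λ² − (1)λ + (-2) with roots 2 and -1.
Eigenvectors give P = [[2, -1], [-1, 1]] with P⁻¹ = [[1, 1], [1, 2]], and B = P·diag(2, -1)·P⁻¹.
Then B⁵ = P·diag(32, -1)·P⁻¹ = [[64, 1], [-32, -1]] · [[1, 1], [1, 2]] = [[65, 66], [-33, -34]].

[[65, 66], [-33, -34]]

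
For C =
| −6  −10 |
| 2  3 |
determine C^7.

[[−636, −1270], [254, 507]]

tr C = −3 and det C = 2, so the characteristic polynomial is λ² − (−3)λ + (2) with roots −1 and −2.
Eigenvectors give P = [[−2, 5], [1, −2]] with P⁻¹ = [[2, 5], [1, 2]], and C = P·diag(−1, −2)·P⁻¹.
Then C^7 = P·diag(−1, −128)·P⁻¹ = [[2, −640], [−1, 256]] · [[2, 5], [1, 2]] = [[−636, −1270], [254, 507]].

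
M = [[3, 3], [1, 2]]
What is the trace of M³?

M² = [[12, 15], [5, 7]]
M³ = [[51, 66], [22, 29]]

80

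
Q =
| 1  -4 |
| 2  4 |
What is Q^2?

[[-7, -20], [10, 8]]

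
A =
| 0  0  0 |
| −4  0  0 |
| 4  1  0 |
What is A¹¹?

A is strictly triangular, hence nilpotent: A³ = 0, so A¹¹ = 0.

[[0, 0, 0], [0, 0, 0], [0, 0, 0]]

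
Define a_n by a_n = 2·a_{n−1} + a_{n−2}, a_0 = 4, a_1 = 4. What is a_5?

164

With companion matrix C = [[2, 1], [1, 0]], [a_n, a_{n−1}]ᵀ = C·[a_{n−1}, a_{n−2}]ᵀ, so [a_5, a_4]ᵀ = C⁴·[a_1, a_0]ᵀ.
C⁴ = [[29, 12], [12, 5]], giving [a_5, a_4]ᵀ = [[164], [68]].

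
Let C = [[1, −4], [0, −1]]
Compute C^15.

C² = I (check: tr C = 0 and det C = −1), so C^15 = C since 15 is odd.

[[1, −4], [0, −1]]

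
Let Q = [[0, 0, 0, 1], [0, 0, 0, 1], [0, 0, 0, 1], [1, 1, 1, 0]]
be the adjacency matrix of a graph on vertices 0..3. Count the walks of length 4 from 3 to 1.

0

The number of length-4 walks from vertex 3 to vertex 1 is entry (3,1) of Q^4, where Q is the adjacency matrix.
Q^2 = [[1, 1, 1, 0], [1, 1, 1, 0], [1, 1, 1, 0], [0, 0, 0, 3]]
Q^3 = [[0, 0, 0, 3], [0, 0, 0, 3], [0, 0, 0, 3], [3, 3, 3, 0]]
Q^4 = [[3, 3, 3, 0], [3, 3, 3, 0], [3, 3, 3, 0], [0, 0, 0, 9]]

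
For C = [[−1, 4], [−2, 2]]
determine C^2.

[[−7, 4], [−2, −4]]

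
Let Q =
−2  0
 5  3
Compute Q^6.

[[64, 0], [665, 729]]

tr Q = 1 and det Q = −6, so the characteristic polynomial is λ² − (1)λ + (−6) with roots 3 and −2.
Eigenvectors give P = [[0, 1], [1, −1]] with P⁻¹ = [[1, 1], [1, 0]], and Q = P·diag(3, −2)·P⁻¹.
Then Q^6 = P·diag(729, 64)·P⁻¹ = [[0, 64], [729, −64]] · [[1, 1], [1, 0]] = [[64, 0], [665, 729]].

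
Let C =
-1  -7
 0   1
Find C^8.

C² = I (check: tr C = 0 and det C = -1), so C^8 = I since 8 is even.

[[1, 0], [0, 1]]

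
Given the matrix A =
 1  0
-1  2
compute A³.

tr A = 3 and det A = 2, so the characteristic polynomial is λ² − (3)λ + (2) with roots 1 and 2.
Eigenvectors give P = [[1, 0], [1, -1]] with P⁻¹ = [[1, 0], [1, -1]], and A = P·diag(1, 2)·P⁻¹.
Then A³ = P·diag(1, 8)·P⁻¹ = [[1, 0], [1, -8]] · [[1, 0], [1, -1]] = [[1, 0], [-7, 8]].

[[1, 0], [-7, 8]]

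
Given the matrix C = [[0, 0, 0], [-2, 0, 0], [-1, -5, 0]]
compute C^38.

[[0, 0, 0], [0, 0, 0], [0, 0, 0]]

C is strictly triangular, hence nilpotent: C^3 = 0, so C^38 = 0.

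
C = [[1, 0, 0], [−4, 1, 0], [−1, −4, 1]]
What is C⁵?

C = I + N where N = [[0, 0, 0], [−4, 0, 0], [−1, −4, 0]] is strictly lower-triangular, so N³ = 0.
(I + N)⁵ = I + 5·N + 10·N² = [[1, 0, 0], [−20, 1, 0], [155, −20, 1]].

[[1, 0, 0], [−20, 1, 0], [155, −20, 1]]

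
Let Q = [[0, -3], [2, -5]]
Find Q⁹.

[[37830, -57513], [38342, -58025]]

tr Q = -5 and det Q = 6, so the characteristic polynomial is λ² − (-5)λ + (6) with roots -2 and -3.
Eigenvectors give P = [[-3, -1], [-2, -1]] with P⁻¹ = [[-1, 1], [2, -3]], and Q = P·diag(-2, -3)·P⁻¹.
Then Q⁹ = P·diag(-512, -19683)·P⁻¹ = [[1536, 19683], [1024, 19683]] · [[-1, 1], [2, -3]] = [[37830, -57513], [38342, -58025]].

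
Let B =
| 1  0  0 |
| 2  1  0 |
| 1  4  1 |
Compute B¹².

B = I + N where N = [[0, 0, 0], [2, 0, 0], [1, 4, 0]] is strictly lower-triangular, so N³ = 0.
(I + N)¹² = I + 12·N + 66·N² = [[1, 0, 0], [24, 1, 0], [540, 48, 1]].

[[1, 0, 0], [24, 1, 0], [540, 48, 1]]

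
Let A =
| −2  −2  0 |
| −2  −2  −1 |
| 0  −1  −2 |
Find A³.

[[−32, −34, −12], [−34, −38, −17], [−12, −17, −14]]

A² = [[8, 8, 2], [8, 9, 4], [2, 4, 5]]
A³ = [[−32, −34, −12], [−34, −38, −17], [−12, −17, −14]]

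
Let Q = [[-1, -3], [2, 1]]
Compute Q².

[[-5, 0], [0, -5]]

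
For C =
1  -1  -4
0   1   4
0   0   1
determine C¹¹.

C = I + N where N = [[0, -1, -4], [0, 0, 4], [0, 0, 0]] is strictly upper-triangular, so N³ = 0.
(I + N)¹¹ = I + 11·N + 55·N² = [[1, -11, -264], [0, 1, 44], [0, 0, 1]].

[[1, -11, -264], [0, 1, 44], [0, 0, 1]]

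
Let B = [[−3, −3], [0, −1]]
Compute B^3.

[[−27, −39], [0, −1]]

B^2 = [[9, 12], [0, 1]]
B^3 = [[−27, −39], [0, −1]]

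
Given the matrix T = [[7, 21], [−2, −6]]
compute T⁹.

T² = T (a projection; rank 1, trace 1), so T⁹ = T.

[[7, 21], [−2, −6]]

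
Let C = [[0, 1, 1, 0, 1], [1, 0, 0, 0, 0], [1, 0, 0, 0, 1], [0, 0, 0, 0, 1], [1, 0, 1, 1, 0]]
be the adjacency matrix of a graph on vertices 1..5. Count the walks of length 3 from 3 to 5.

4

The number of length-3 walks from vertex 3 to vertex 5 is entry (3,5) of C³, where C is the adjacency matrix.
C² = [[3, 0, 1, 1, 1], [0, 1, 1, 0, 1], [1, 1, 2, 1, 1], [1, 0, 1, 1, 0], [1, 1, 1, 0, 3]]
C³ = [[2, 3, 4, 1, 5], [3, 0, 1, 1, 1], [4, 1, 2, 1, 4], [1, 1, 1, 0, 3], [5, 1, 4, 3, 2]]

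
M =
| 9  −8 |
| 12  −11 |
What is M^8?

tr M = −2 and det M = −3, so the characteristic polynomial is λ² − (−2)λ + (−3) with roots 1 and −3.
Eigenvectors give P = [[1, −2], [1, −3]] with P⁻¹ = [[3, −2], [1, −1]], and M = P·diag(1, −3)·P⁻¹.
Then M^8 = P·diag(1, 6561)·P⁻¹ = [[1, −13122], [1, −19683]] · [[3, −2], [1, −1]] = [[−13119, 13120], [−19680, 19681]].

[[−13119, 13120], [−19680, 19681]]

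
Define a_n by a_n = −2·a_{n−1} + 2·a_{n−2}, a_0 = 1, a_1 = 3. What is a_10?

With companion matrix M = [[−2, 2], [1, 0]], [a_n, a_{n−1}]ᵀ = M·[a_{n−1}, a_{n−2}]ᵀ, so [a_10, a_9]ᵀ = M⁹·[a_1, a_0]ᵀ.
M⁹ = [[−6688, 4896], [2448, −1792]], giving [a_10, a_9]ᵀ = [[−15168], [5552]].

−15168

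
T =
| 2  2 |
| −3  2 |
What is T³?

T² = [[−2, 8], [−12, −2]]
T³ = [[−28, 12], [−18, −28]]

[[−28, 12], [−18, −28]]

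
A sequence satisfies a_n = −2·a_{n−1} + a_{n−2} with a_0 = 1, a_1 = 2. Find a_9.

With companion matrix C = [[−2, 1], [1, 0]], [a_n, a_{n−1}]ᵀ = C·[a_{n−1}, a_{n−2}]ᵀ, so [a_9, a_8]ᵀ = C⁸·[a_1, a_0]ᵀ.
C⁸ = [[985, −408], [−408, 169]], giving [a_9, a_8]ᵀ = [[1562], [−647]].

1562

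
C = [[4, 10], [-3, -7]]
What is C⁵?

tr C = -3 and det C = 2, so the characteristic polynomial is λ² − (-3)λ + (2) with roots -1 and -2.
Eigenvectors give P = [[-2, -5], [1, 3]] with P⁻¹ = [[-3, -5], [1, 2]], and C = P·diag(-1, -2)·P⁻¹.
Then C⁵ = P·diag(-1, -32)·P⁻¹ = [[2, 160], [-1, -96]] · [[-3, -5], [1, 2]] = [[154, 310], [-93, -187]].

[[154, 310], [-93, -187]]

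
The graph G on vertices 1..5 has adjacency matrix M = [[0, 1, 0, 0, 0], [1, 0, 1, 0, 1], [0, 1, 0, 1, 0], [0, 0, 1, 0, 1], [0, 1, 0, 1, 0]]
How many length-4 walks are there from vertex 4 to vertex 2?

The number of length-4 walks from vertex 4 to vertex 2 is entry (4,2) of M⁴, where M is the adjacency matrix.
M² = [[1, 0, 1, 0, 1], [0, 3, 0, 2, 0], [1, 0, 2, 0, 2], [0, 2, 0, 2, 0], [1, 0, 2, 0, 2]]
M³ = [[0, 3, 0, 2, 0], [3, 0, 5, 0, 5], [0, 5, 0, 4, 0], [2, 0, 4, 0, 4], [0, 5, 0, 4, 0]]
M⁴ = [[3, 0, 5, 0, 5], [0, 13, 0, 10, 0], [5, 0, 9, 0, 9], [0, 10, 0, 8, 0], [5, 0, 9, 0, 9]]

10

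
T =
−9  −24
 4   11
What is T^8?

tr T = 2 and det T = −3, so the characteristic polynomial is λ² − (2)λ + (−3) with roots −1 and 3.
Eigenvectors give P = [[−3, −2], [1, 1]] with P⁻¹ = [[−1, −2], [1, 3]], and T = P·diag(−1, 3)·P⁻¹.
Then T^8 = P·diag(1, 6561)·P⁻¹ = [[−3, −13122], [1, 6561]] · [[−1, −2], [1, 3]] = [[−13119, −39360], [6560, 19681]].

[[−13119, −39360], [6560, 19681]]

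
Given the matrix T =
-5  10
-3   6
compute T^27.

T² = T (a projection; rank 1, trace 1), so T^27 = T.

[[-5, 10], [-3, 6]]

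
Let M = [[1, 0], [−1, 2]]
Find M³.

[[1, 0], [−7, 8]]

M² = [[1, 0], [−3, 4]]
M³ = [[1, 0], [−7, 8]]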